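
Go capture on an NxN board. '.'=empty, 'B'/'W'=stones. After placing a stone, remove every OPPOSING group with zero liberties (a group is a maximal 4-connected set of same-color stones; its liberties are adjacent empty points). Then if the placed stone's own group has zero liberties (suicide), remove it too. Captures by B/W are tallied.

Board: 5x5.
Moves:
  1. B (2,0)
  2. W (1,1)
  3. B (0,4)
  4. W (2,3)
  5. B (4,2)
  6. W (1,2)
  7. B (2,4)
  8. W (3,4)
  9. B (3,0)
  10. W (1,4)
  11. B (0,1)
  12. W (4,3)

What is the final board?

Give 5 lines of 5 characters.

Answer: .B..B
.WW.W
B..W.
B...W
..BW.

Derivation:
Move 1: B@(2,0) -> caps B=0 W=0
Move 2: W@(1,1) -> caps B=0 W=0
Move 3: B@(0,4) -> caps B=0 W=0
Move 4: W@(2,3) -> caps B=0 W=0
Move 5: B@(4,2) -> caps B=0 W=0
Move 6: W@(1,2) -> caps B=0 W=0
Move 7: B@(2,4) -> caps B=0 W=0
Move 8: W@(3,4) -> caps B=0 W=0
Move 9: B@(3,0) -> caps B=0 W=0
Move 10: W@(1,4) -> caps B=0 W=1
Move 11: B@(0,1) -> caps B=0 W=1
Move 12: W@(4,3) -> caps B=0 W=1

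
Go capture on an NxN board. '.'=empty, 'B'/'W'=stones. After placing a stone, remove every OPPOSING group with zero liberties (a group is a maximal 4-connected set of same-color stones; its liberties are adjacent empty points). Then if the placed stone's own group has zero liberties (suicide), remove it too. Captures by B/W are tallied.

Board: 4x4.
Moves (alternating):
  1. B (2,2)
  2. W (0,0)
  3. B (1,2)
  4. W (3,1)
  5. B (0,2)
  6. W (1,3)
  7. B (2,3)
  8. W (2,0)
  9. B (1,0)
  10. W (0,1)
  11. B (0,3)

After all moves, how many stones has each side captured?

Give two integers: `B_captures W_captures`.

Answer: 1 0

Derivation:
Move 1: B@(2,2) -> caps B=0 W=0
Move 2: W@(0,0) -> caps B=0 W=0
Move 3: B@(1,2) -> caps B=0 W=0
Move 4: W@(3,1) -> caps B=0 W=0
Move 5: B@(0,2) -> caps B=0 W=0
Move 6: W@(1,3) -> caps B=0 W=0
Move 7: B@(2,3) -> caps B=0 W=0
Move 8: W@(2,0) -> caps B=0 W=0
Move 9: B@(1,0) -> caps B=0 W=0
Move 10: W@(0,1) -> caps B=0 W=0
Move 11: B@(0,3) -> caps B=1 W=0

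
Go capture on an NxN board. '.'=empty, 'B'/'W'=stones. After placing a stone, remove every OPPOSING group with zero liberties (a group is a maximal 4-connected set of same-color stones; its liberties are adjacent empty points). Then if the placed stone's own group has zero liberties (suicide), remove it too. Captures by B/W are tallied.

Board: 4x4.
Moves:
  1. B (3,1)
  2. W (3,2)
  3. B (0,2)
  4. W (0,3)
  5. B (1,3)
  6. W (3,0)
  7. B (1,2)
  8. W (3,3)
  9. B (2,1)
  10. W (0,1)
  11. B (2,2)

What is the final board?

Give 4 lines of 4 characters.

Answer: .WB.
..BB
.BB.
WBWW

Derivation:
Move 1: B@(3,1) -> caps B=0 W=0
Move 2: W@(3,2) -> caps B=0 W=0
Move 3: B@(0,2) -> caps B=0 W=0
Move 4: W@(0,3) -> caps B=0 W=0
Move 5: B@(1,3) -> caps B=1 W=0
Move 6: W@(3,0) -> caps B=1 W=0
Move 7: B@(1,2) -> caps B=1 W=0
Move 8: W@(3,3) -> caps B=1 W=0
Move 9: B@(2,1) -> caps B=1 W=0
Move 10: W@(0,1) -> caps B=1 W=0
Move 11: B@(2,2) -> caps B=1 W=0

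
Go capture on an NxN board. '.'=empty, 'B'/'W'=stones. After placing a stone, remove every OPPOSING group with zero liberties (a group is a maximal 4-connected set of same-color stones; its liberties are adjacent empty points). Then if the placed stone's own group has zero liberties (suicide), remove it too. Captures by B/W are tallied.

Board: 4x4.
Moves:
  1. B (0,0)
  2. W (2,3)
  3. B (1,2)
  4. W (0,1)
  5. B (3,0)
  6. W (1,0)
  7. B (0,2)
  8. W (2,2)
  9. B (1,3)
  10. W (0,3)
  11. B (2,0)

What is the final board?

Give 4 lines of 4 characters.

Answer: .WB.
W.BB
B.WW
B...

Derivation:
Move 1: B@(0,0) -> caps B=0 W=0
Move 2: W@(2,3) -> caps B=0 W=0
Move 3: B@(1,2) -> caps B=0 W=0
Move 4: W@(0,1) -> caps B=0 W=0
Move 5: B@(3,0) -> caps B=0 W=0
Move 6: W@(1,0) -> caps B=0 W=1
Move 7: B@(0,2) -> caps B=0 W=1
Move 8: W@(2,2) -> caps B=0 W=1
Move 9: B@(1,3) -> caps B=0 W=1
Move 10: W@(0,3) -> caps B=0 W=1
Move 11: B@(2,0) -> caps B=0 W=1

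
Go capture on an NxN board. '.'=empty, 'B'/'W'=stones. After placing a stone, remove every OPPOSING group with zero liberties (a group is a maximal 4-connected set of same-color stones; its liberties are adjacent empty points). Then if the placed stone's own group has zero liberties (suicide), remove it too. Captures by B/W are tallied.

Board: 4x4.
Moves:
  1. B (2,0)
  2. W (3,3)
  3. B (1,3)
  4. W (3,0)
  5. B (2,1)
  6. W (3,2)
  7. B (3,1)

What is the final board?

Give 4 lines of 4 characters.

Answer: ....
...B
BB..
.BWW

Derivation:
Move 1: B@(2,0) -> caps B=0 W=0
Move 2: W@(3,3) -> caps B=0 W=0
Move 3: B@(1,3) -> caps B=0 W=0
Move 4: W@(3,0) -> caps B=0 W=0
Move 5: B@(2,1) -> caps B=0 W=0
Move 6: W@(3,2) -> caps B=0 W=0
Move 7: B@(3,1) -> caps B=1 W=0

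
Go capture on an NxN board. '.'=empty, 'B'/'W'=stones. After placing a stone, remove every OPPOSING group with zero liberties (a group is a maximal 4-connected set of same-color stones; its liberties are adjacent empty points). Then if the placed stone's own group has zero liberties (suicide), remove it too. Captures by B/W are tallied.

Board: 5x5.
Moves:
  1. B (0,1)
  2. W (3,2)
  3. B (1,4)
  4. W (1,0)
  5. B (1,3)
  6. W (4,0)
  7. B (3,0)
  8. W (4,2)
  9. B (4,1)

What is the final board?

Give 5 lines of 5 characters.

Answer: .B...
W..BB
.....
B.W..
.BW..

Derivation:
Move 1: B@(0,1) -> caps B=0 W=0
Move 2: W@(3,2) -> caps B=0 W=0
Move 3: B@(1,4) -> caps B=0 W=0
Move 4: W@(1,0) -> caps B=0 W=0
Move 5: B@(1,3) -> caps B=0 W=0
Move 6: W@(4,0) -> caps B=0 W=0
Move 7: B@(3,0) -> caps B=0 W=0
Move 8: W@(4,2) -> caps B=0 W=0
Move 9: B@(4,1) -> caps B=1 W=0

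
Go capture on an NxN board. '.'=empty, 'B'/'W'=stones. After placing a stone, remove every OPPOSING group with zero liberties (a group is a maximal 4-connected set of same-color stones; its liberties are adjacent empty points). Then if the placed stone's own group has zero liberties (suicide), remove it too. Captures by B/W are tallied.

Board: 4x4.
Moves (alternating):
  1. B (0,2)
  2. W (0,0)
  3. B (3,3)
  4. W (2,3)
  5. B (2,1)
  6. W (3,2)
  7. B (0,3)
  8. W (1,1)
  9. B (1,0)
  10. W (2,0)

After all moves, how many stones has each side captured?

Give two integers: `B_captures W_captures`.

Move 1: B@(0,2) -> caps B=0 W=0
Move 2: W@(0,0) -> caps B=0 W=0
Move 3: B@(3,3) -> caps B=0 W=0
Move 4: W@(2,3) -> caps B=0 W=0
Move 5: B@(2,1) -> caps B=0 W=0
Move 6: W@(3,2) -> caps B=0 W=1
Move 7: B@(0,3) -> caps B=0 W=1
Move 8: W@(1,1) -> caps B=0 W=1
Move 9: B@(1,0) -> caps B=0 W=1
Move 10: W@(2,0) -> caps B=0 W=2

Answer: 0 2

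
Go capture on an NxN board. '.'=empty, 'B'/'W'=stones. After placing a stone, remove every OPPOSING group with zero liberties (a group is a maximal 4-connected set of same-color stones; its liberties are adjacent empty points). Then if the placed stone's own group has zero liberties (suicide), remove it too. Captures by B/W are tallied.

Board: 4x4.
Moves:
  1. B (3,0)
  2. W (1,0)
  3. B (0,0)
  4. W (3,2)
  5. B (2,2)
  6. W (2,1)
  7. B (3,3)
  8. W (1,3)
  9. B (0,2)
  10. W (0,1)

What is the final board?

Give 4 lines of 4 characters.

Answer: .WB.
W..W
.WB.
B.WB

Derivation:
Move 1: B@(3,0) -> caps B=0 W=0
Move 2: W@(1,0) -> caps B=0 W=0
Move 3: B@(0,0) -> caps B=0 W=0
Move 4: W@(3,2) -> caps B=0 W=0
Move 5: B@(2,2) -> caps B=0 W=0
Move 6: W@(2,1) -> caps B=0 W=0
Move 7: B@(3,3) -> caps B=0 W=0
Move 8: W@(1,3) -> caps B=0 W=0
Move 9: B@(0,2) -> caps B=0 W=0
Move 10: W@(0,1) -> caps B=0 W=1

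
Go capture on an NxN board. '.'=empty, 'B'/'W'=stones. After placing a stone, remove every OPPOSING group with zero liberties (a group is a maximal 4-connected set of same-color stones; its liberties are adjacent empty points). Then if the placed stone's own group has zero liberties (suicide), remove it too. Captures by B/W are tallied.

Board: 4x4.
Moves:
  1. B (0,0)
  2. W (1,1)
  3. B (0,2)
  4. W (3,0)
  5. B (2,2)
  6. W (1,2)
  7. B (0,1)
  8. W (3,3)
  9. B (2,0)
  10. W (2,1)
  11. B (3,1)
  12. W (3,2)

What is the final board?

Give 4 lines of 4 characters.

Answer: BBB.
.WW.
BWB.
.BWW

Derivation:
Move 1: B@(0,0) -> caps B=0 W=0
Move 2: W@(1,1) -> caps B=0 W=0
Move 3: B@(0,2) -> caps B=0 W=0
Move 4: W@(3,0) -> caps B=0 W=0
Move 5: B@(2,2) -> caps B=0 W=0
Move 6: W@(1,2) -> caps B=0 W=0
Move 7: B@(0,1) -> caps B=0 W=0
Move 8: W@(3,3) -> caps B=0 W=0
Move 9: B@(2,0) -> caps B=0 W=0
Move 10: W@(2,1) -> caps B=0 W=0
Move 11: B@(3,1) -> caps B=1 W=0
Move 12: W@(3,2) -> caps B=1 W=0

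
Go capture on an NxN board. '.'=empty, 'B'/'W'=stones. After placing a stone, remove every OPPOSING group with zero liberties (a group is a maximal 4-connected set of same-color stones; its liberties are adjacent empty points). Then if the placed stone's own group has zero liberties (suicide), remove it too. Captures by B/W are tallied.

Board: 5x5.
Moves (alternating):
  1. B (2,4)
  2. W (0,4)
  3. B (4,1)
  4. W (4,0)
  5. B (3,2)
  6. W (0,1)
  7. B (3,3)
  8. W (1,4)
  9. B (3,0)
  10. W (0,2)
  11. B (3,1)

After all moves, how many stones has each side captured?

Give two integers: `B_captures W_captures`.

Answer: 1 0

Derivation:
Move 1: B@(2,4) -> caps B=0 W=0
Move 2: W@(0,4) -> caps B=0 W=0
Move 3: B@(4,1) -> caps B=0 W=0
Move 4: W@(4,0) -> caps B=0 W=0
Move 5: B@(3,2) -> caps B=0 W=0
Move 6: W@(0,1) -> caps B=0 W=0
Move 7: B@(3,3) -> caps B=0 W=0
Move 8: W@(1,4) -> caps B=0 W=0
Move 9: B@(3,0) -> caps B=1 W=0
Move 10: W@(0,2) -> caps B=1 W=0
Move 11: B@(3,1) -> caps B=1 W=0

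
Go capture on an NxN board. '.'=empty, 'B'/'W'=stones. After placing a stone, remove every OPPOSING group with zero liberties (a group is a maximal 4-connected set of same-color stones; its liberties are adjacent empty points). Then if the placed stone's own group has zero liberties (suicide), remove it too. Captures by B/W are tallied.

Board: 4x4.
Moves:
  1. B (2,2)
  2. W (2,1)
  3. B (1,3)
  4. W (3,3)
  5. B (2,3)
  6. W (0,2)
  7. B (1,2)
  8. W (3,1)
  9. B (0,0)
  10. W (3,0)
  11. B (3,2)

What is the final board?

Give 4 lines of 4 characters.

Answer: B.W.
..BB
.WBB
WWB.

Derivation:
Move 1: B@(2,2) -> caps B=0 W=0
Move 2: W@(2,1) -> caps B=0 W=0
Move 3: B@(1,3) -> caps B=0 W=0
Move 4: W@(3,3) -> caps B=0 W=0
Move 5: B@(2,3) -> caps B=0 W=0
Move 6: W@(0,2) -> caps B=0 W=0
Move 7: B@(1,2) -> caps B=0 W=0
Move 8: W@(3,1) -> caps B=0 W=0
Move 9: B@(0,0) -> caps B=0 W=0
Move 10: W@(3,0) -> caps B=0 W=0
Move 11: B@(3,2) -> caps B=1 W=0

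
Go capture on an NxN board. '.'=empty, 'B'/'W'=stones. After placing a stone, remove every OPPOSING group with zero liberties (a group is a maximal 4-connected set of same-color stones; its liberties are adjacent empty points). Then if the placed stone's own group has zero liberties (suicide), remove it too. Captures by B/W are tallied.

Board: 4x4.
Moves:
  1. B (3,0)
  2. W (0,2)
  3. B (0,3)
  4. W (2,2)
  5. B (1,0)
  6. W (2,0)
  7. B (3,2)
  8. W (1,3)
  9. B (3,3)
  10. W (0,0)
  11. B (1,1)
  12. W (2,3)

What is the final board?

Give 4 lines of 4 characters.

Move 1: B@(3,0) -> caps B=0 W=0
Move 2: W@(0,2) -> caps B=0 W=0
Move 3: B@(0,3) -> caps B=0 W=0
Move 4: W@(2,2) -> caps B=0 W=0
Move 5: B@(1,0) -> caps B=0 W=0
Move 6: W@(2,0) -> caps B=0 W=0
Move 7: B@(3,2) -> caps B=0 W=0
Move 8: W@(1,3) -> caps B=0 W=1
Move 9: B@(3,3) -> caps B=0 W=1
Move 10: W@(0,0) -> caps B=0 W=1
Move 11: B@(1,1) -> caps B=0 W=1
Move 12: W@(2,3) -> caps B=0 W=1

Answer: W.W.
BB.W
W.WW
B.BB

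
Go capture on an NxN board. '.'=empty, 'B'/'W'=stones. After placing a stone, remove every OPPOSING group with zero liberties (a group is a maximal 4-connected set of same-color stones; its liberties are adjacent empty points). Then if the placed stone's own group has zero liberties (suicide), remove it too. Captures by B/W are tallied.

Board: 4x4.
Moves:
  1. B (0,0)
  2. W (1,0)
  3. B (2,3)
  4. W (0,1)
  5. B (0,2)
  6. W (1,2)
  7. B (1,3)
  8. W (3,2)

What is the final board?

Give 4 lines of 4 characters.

Answer: .WB.
W.WB
...B
..W.

Derivation:
Move 1: B@(0,0) -> caps B=0 W=0
Move 2: W@(1,0) -> caps B=0 W=0
Move 3: B@(2,3) -> caps B=0 W=0
Move 4: W@(0,1) -> caps B=0 W=1
Move 5: B@(0,2) -> caps B=0 W=1
Move 6: W@(1,2) -> caps B=0 W=1
Move 7: B@(1,3) -> caps B=0 W=1
Move 8: W@(3,2) -> caps B=0 W=1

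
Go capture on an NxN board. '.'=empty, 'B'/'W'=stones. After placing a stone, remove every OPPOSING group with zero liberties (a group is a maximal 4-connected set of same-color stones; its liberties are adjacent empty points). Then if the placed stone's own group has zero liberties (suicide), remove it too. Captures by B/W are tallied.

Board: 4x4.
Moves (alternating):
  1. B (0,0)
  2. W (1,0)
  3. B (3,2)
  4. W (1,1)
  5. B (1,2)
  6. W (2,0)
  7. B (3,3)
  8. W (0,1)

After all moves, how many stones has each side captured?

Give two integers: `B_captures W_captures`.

Answer: 0 1

Derivation:
Move 1: B@(0,0) -> caps B=0 W=0
Move 2: W@(1,0) -> caps B=0 W=0
Move 3: B@(3,2) -> caps B=0 W=0
Move 4: W@(1,1) -> caps B=0 W=0
Move 5: B@(1,2) -> caps B=0 W=0
Move 6: W@(2,0) -> caps B=0 W=0
Move 7: B@(3,3) -> caps B=0 W=0
Move 8: W@(0,1) -> caps B=0 W=1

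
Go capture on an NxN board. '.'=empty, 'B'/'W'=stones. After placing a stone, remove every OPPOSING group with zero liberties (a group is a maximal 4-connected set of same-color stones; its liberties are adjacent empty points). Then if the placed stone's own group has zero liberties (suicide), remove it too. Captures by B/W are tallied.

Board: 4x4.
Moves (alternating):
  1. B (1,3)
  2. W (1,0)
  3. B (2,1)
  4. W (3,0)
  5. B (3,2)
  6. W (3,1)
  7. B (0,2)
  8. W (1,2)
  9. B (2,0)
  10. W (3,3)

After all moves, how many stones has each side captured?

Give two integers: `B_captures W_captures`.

Answer: 2 0

Derivation:
Move 1: B@(1,3) -> caps B=0 W=0
Move 2: W@(1,0) -> caps B=0 W=0
Move 3: B@(2,1) -> caps B=0 W=0
Move 4: W@(3,0) -> caps B=0 W=0
Move 5: B@(3,2) -> caps B=0 W=0
Move 6: W@(3,1) -> caps B=0 W=0
Move 7: B@(0,2) -> caps B=0 W=0
Move 8: W@(1,2) -> caps B=0 W=0
Move 9: B@(2,0) -> caps B=2 W=0
Move 10: W@(3,3) -> caps B=2 W=0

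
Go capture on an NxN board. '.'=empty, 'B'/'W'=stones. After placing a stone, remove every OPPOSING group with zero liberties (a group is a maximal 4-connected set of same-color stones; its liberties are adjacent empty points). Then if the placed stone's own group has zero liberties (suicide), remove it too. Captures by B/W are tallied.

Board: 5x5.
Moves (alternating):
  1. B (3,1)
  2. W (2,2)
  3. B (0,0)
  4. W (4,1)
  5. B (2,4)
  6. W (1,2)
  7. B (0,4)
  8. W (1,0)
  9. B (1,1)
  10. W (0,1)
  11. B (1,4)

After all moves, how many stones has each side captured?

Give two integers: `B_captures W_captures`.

Answer: 0 1

Derivation:
Move 1: B@(3,1) -> caps B=0 W=0
Move 2: W@(2,2) -> caps B=0 W=0
Move 3: B@(0,0) -> caps B=0 W=0
Move 4: W@(4,1) -> caps B=0 W=0
Move 5: B@(2,4) -> caps B=0 W=0
Move 6: W@(1,2) -> caps B=0 W=0
Move 7: B@(0,4) -> caps B=0 W=0
Move 8: W@(1,0) -> caps B=0 W=0
Move 9: B@(1,1) -> caps B=0 W=0
Move 10: W@(0,1) -> caps B=0 W=1
Move 11: B@(1,4) -> caps B=0 W=1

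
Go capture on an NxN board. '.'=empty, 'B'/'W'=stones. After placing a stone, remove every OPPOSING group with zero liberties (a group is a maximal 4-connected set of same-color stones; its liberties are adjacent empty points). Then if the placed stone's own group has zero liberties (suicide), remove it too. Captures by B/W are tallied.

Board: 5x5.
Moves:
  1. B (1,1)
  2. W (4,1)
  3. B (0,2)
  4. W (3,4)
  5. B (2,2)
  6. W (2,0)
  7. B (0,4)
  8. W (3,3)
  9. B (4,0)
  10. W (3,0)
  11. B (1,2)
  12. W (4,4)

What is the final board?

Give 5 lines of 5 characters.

Answer: ..B.B
.BB..
W.B..
W..WW
.W..W

Derivation:
Move 1: B@(1,1) -> caps B=0 W=0
Move 2: W@(4,1) -> caps B=0 W=0
Move 3: B@(0,2) -> caps B=0 W=0
Move 4: W@(3,4) -> caps B=0 W=0
Move 5: B@(2,2) -> caps B=0 W=0
Move 6: W@(2,0) -> caps B=0 W=0
Move 7: B@(0,4) -> caps B=0 W=0
Move 8: W@(3,3) -> caps B=0 W=0
Move 9: B@(4,0) -> caps B=0 W=0
Move 10: W@(3,0) -> caps B=0 W=1
Move 11: B@(1,2) -> caps B=0 W=1
Move 12: W@(4,4) -> caps B=0 W=1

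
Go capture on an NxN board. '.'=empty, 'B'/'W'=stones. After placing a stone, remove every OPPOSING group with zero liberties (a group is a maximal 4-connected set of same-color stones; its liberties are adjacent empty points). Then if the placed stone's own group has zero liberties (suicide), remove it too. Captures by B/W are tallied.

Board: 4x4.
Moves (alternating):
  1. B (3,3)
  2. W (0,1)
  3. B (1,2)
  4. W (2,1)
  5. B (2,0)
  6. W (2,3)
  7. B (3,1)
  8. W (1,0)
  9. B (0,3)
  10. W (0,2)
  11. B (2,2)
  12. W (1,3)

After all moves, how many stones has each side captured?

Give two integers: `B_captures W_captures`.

Move 1: B@(3,3) -> caps B=0 W=0
Move 2: W@(0,1) -> caps B=0 W=0
Move 3: B@(1,2) -> caps B=0 W=0
Move 4: W@(2,1) -> caps B=0 W=0
Move 5: B@(2,0) -> caps B=0 W=0
Move 6: W@(2,3) -> caps B=0 W=0
Move 7: B@(3,1) -> caps B=0 W=0
Move 8: W@(1,0) -> caps B=0 W=0
Move 9: B@(0,3) -> caps B=0 W=0
Move 10: W@(0,2) -> caps B=0 W=0
Move 11: B@(2,2) -> caps B=0 W=0
Move 12: W@(1,3) -> caps B=0 W=1

Answer: 0 1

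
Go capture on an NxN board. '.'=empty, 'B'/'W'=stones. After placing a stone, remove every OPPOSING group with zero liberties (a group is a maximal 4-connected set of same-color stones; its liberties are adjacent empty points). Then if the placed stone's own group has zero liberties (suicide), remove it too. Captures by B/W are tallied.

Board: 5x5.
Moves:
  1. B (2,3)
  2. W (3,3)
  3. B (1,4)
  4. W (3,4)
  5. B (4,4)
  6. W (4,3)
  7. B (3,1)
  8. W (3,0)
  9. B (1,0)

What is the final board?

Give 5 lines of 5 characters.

Answer: .....
B...B
...B.
WB.WW
...W.

Derivation:
Move 1: B@(2,3) -> caps B=0 W=0
Move 2: W@(3,3) -> caps B=0 W=0
Move 3: B@(1,4) -> caps B=0 W=0
Move 4: W@(3,4) -> caps B=0 W=0
Move 5: B@(4,4) -> caps B=0 W=0
Move 6: W@(4,3) -> caps B=0 W=1
Move 7: B@(3,1) -> caps B=0 W=1
Move 8: W@(3,0) -> caps B=0 W=1
Move 9: B@(1,0) -> caps B=0 W=1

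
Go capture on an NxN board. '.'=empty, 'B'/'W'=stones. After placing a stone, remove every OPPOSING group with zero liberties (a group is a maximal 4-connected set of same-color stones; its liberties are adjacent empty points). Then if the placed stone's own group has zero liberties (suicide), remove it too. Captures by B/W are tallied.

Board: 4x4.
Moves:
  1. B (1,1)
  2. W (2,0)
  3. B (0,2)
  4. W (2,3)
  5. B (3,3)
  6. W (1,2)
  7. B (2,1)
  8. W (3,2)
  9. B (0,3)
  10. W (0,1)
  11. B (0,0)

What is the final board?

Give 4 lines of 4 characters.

Answer: B.BB
.BW.
WB.W
..W.

Derivation:
Move 1: B@(1,1) -> caps B=0 W=0
Move 2: W@(2,0) -> caps B=0 W=0
Move 3: B@(0,2) -> caps B=0 W=0
Move 4: W@(2,3) -> caps B=0 W=0
Move 5: B@(3,3) -> caps B=0 W=0
Move 6: W@(1,2) -> caps B=0 W=0
Move 7: B@(2,1) -> caps B=0 W=0
Move 8: W@(3,2) -> caps B=0 W=1
Move 9: B@(0,3) -> caps B=0 W=1
Move 10: W@(0,1) -> caps B=0 W=1
Move 11: B@(0,0) -> caps B=1 W=1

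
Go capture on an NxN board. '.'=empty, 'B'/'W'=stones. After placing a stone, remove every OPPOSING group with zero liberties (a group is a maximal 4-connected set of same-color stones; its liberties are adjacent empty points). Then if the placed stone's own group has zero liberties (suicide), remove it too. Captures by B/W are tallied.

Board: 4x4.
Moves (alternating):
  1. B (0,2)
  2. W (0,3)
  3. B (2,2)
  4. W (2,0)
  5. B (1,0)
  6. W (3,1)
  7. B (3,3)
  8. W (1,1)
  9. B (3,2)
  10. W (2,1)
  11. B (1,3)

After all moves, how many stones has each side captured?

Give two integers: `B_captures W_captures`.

Answer: 1 0

Derivation:
Move 1: B@(0,2) -> caps B=0 W=0
Move 2: W@(0,3) -> caps B=0 W=0
Move 3: B@(2,2) -> caps B=0 W=0
Move 4: W@(2,0) -> caps B=0 W=0
Move 5: B@(1,0) -> caps B=0 W=0
Move 6: W@(3,1) -> caps B=0 W=0
Move 7: B@(3,3) -> caps B=0 W=0
Move 8: W@(1,1) -> caps B=0 W=0
Move 9: B@(3,2) -> caps B=0 W=0
Move 10: W@(2,1) -> caps B=0 W=0
Move 11: B@(1,3) -> caps B=1 W=0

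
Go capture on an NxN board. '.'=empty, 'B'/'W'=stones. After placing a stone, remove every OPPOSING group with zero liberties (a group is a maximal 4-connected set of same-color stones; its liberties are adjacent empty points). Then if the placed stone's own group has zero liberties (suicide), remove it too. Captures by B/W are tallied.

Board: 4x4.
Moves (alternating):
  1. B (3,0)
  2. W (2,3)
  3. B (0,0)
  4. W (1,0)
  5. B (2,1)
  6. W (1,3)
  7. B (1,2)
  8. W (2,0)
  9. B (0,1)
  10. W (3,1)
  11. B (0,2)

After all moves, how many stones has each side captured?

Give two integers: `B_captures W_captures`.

Move 1: B@(3,0) -> caps B=0 W=0
Move 2: W@(2,3) -> caps B=0 W=0
Move 3: B@(0,0) -> caps B=0 W=0
Move 4: W@(1,0) -> caps B=0 W=0
Move 5: B@(2,1) -> caps B=0 W=0
Move 6: W@(1,3) -> caps B=0 W=0
Move 7: B@(1,2) -> caps B=0 W=0
Move 8: W@(2,0) -> caps B=0 W=0
Move 9: B@(0,1) -> caps B=0 W=0
Move 10: W@(3,1) -> caps B=0 W=1
Move 11: B@(0,2) -> caps B=0 W=1

Answer: 0 1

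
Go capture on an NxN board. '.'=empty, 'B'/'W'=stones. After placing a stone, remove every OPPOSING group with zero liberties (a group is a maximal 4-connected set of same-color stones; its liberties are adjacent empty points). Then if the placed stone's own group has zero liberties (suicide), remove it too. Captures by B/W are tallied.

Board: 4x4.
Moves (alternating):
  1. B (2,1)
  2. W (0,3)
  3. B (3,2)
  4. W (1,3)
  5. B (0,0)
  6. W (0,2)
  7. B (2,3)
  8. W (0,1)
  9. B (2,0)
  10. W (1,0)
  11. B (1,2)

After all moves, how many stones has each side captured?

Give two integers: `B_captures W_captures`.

Move 1: B@(2,1) -> caps B=0 W=0
Move 2: W@(0,3) -> caps B=0 W=0
Move 3: B@(3,2) -> caps B=0 W=0
Move 4: W@(1,3) -> caps B=0 W=0
Move 5: B@(0,0) -> caps B=0 W=0
Move 6: W@(0,2) -> caps B=0 W=0
Move 7: B@(2,3) -> caps B=0 W=0
Move 8: W@(0,1) -> caps B=0 W=0
Move 9: B@(2,0) -> caps B=0 W=0
Move 10: W@(1,0) -> caps B=0 W=1
Move 11: B@(1,2) -> caps B=0 W=1

Answer: 0 1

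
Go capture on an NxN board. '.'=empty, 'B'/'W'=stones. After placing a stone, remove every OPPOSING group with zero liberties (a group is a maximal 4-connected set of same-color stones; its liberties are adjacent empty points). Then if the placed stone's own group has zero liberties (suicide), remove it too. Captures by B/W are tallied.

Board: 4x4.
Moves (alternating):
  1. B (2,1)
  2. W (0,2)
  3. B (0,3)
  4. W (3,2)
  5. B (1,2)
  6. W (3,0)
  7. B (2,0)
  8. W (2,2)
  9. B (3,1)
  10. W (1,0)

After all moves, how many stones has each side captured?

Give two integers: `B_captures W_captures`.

Move 1: B@(2,1) -> caps B=0 W=0
Move 2: W@(0,2) -> caps B=0 W=0
Move 3: B@(0,3) -> caps B=0 W=0
Move 4: W@(3,2) -> caps B=0 W=0
Move 5: B@(1,2) -> caps B=0 W=0
Move 6: W@(3,0) -> caps B=0 W=0
Move 7: B@(2,0) -> caps B=0 W=0
Move 8: W@(2,2) -> caps B=0 W=0
Move 9: B@(3,1) -> caps B=1 W=0
Move 10: W@(1,0) -> caps B=1 W=0

Answer: 1 0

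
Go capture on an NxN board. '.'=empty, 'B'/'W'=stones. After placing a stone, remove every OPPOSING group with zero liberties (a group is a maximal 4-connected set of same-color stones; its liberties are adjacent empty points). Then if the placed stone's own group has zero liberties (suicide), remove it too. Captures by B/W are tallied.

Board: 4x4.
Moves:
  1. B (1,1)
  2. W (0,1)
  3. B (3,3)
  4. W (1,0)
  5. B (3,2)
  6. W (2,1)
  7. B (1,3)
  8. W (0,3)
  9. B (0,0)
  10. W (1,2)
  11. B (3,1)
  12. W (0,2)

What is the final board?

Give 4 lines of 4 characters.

Answer: .WWW
W.WB
.W..
.BBB

Derivation:
Move 1: B@(1,1) -> caps B=0 W=0
Move 2: W@(0,1) -> caps B=0 W=0
Move 3: B@(3,3) -> caps B=0 W=0
Move 4: W@(1,0) -> caps B=0 W=0
Move 5: B@(3,2) -> caps B=0 W=0
Move 6: W@(2,1) -> caps B=0 W=0
Move 7: B@(1,3) -> caps B=0 W=0
Move 8: W@(0,3) -> caps B=0 W=0
Move 9: B@(0,0) -> caps B=0 W=0
Move 10: W@(1,2) -> caps B=0 W=1
Move 11: B@(3,1) -> caps B=0 W=1
Move 12: W@(0,2) -> caps B=0 W=1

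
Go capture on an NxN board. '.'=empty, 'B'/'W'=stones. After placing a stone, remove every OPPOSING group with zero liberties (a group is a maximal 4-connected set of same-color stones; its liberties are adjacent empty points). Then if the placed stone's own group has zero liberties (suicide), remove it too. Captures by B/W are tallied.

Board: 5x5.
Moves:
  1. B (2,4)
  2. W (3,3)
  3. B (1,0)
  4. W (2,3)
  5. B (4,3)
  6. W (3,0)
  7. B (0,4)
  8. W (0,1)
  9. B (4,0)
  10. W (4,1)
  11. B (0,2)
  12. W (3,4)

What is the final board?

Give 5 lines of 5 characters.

Answer: .WB.B
B....
...WB
W..WW
.W.B.

Derivation:
Move 1: B@(2,4) -> caps B=0 W=0
Move 2: W@(3,3) -> caps B=0 W=0
Move 3: B@(1,0) -> caps B=0 W=0
Move 4: W@(2,3) -> caps B=0 W=0
Move 5: B@(4,3) -> caps B=0 W=0
Move 6: W@(3,0) -> caps B=0 W=0
Move 7: B@(0,4) -> caps B=0 W=0
Move 8: W@(0,1) -> caps B=0 W=0
Move 9: B@(4,0) -> caps B=0 W=0
Move 10: W@(4,1) -> caps B=0 W=1
Move 11: B@(0,2) -> caps B=0 W=1
Move 12: W@(3,4) -> caps B=0 W=1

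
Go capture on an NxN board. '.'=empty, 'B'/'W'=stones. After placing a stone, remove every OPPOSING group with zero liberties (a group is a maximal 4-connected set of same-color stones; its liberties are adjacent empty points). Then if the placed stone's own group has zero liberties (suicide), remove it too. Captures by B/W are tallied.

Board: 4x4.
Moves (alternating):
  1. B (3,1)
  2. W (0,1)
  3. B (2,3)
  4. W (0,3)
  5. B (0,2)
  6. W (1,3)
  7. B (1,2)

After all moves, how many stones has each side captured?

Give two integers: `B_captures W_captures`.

Move 1: B@(3,1) -> caps B=0 W=0
Move 2: W@(0,1) -> caps B=0 W=0
Move 3: B@(2,3) -> caps B=0 W=0
Move 4: W@(0,3) -> caps B=0 W=0
Move 5: B@(0,2) -> caps B=0 W=0
Move 6: W@(1,3) -> caps B=0 W=0
Move 7: B@(1,2) -> caps B=2 W=0

Answer: 2 0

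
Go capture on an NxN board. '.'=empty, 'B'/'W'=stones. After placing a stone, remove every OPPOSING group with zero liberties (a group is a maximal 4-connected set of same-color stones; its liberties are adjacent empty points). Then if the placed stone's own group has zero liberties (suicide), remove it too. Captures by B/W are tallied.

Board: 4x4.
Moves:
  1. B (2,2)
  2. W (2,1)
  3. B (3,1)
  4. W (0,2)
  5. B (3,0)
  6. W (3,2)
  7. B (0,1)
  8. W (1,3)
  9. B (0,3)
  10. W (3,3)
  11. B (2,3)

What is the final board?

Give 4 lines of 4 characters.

Answer: .BW.
...W
.WBB
BB..

Derivation:
Move 1: B@(2,2) -> caps B=0 W=0
Move 2: W@(2,1) -> caps B=0 W=0
Move 3: B@(3,1) -> caps B=0 W=0
Move 4: W@(0,2) -> caps B=0 W=0
Move 5: B@(3,0) -> caps B=0 W=0
Move 6: W@(3,2) -> caps B=0 W=0
Move 7: B@(0,1) -> caps B=0 W=0
Move 8: W@(1,3) -> caps B=0 W=0
Move 9: B@(0,3) -> caps B=0 W=0
Move 10: W@(3,3) -> caps B=0 W=0
Move 11: B@(2,3) -> caps B=2 W=0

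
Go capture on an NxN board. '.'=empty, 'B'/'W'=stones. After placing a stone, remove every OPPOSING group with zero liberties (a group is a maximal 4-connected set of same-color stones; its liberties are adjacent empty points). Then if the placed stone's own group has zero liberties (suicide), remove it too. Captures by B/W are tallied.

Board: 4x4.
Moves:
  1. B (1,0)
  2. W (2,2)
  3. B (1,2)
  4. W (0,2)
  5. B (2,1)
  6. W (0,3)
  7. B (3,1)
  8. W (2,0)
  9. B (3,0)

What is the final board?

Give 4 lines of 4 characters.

Move 1: B@(1,0) -> caps B=0 W=0
Move 2: W@(2,2) -> caps B=0 W=0
Move 3: B@(1,2) -> caps B=0 W=0
Move 4: W@(0,2) -> caps B=0 W=0
Move 5: B@(2,1) -> caps B=0 W=0
Move 6: W@(0,3) -> caps B=0 W=0
Move 7: B@(3,1) -> caps B=0 W=0
Move 8: W@(2,0) -> caps B=0 W=0
Move 9: B@(3,0) -> caps B=1 W=0

Answer: ..WW
B.B.
.BW.
BB..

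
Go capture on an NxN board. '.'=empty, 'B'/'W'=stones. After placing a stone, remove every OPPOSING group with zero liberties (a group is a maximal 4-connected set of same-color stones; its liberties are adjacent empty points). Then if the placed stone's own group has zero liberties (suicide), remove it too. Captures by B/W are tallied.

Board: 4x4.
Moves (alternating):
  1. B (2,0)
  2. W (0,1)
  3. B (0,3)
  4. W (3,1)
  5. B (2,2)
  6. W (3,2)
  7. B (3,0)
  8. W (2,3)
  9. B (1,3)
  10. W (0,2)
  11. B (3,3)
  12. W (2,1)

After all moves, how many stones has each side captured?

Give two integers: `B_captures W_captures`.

Answer: 1 0

Derivation:
Move 1: B@(2,0) -> caps B=0 W=0
Move 2: W@(0,1) -> caps B=0 W=0
Move 3: B@(0,3) -> caps B=0 W=0
Move 4: W@(3,1) -> caps B=0 W=0
Move 5: B@(2,2) -> caps B=0 W=0
Move 6: W@(3,2) -> caps B=0 W=0
Move 7: B@(3,0) -> caps B=0 W=0
Move 8: W@(2,3) -> caps B=0 W=0
Move 9: B@(1,3) -> caps B=0 W=0
Move 10: W@(0,2) -> caps B=0 W=0
Move 11: B@(3,3) -> caps B=1 W=0
Move 12: W@(2,1) -> caps B=1 W=0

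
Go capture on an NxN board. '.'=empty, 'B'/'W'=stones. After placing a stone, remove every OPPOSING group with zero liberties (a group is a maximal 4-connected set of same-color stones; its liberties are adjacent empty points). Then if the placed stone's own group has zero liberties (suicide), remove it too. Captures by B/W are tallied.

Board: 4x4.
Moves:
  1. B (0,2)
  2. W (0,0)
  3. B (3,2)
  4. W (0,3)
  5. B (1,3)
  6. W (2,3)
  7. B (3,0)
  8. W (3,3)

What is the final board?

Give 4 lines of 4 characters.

Move 1: B@(0,2) -> caps B=0 W=0
Move 2: W@(0,0) -> caps B=0 W=0
Move 3: B@(3,2) -> caps B=0 W=0
Move 4: W@(0,3) -> caps B=0 W=0
Move 5: B@(1,3) -> caps B=1 W=0
Move 6: W@(2,3) -> caps B=1 W=0
Move 7: B@(3,0) -> caps B=1 W=0
Move 8: W@(3,3) -> caps B=1 W=0

Answer: W.B.
...B
...W
B.BW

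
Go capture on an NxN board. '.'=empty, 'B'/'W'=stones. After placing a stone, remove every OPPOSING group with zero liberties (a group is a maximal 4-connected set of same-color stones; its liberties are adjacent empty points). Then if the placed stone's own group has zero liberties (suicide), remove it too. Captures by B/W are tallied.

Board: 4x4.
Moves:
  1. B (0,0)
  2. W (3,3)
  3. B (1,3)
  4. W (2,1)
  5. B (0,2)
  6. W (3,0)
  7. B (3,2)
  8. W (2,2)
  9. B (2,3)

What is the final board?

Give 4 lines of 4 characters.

Answer: B.B.
...B
.WWB
W.B.

Derivation:
Move 1: B@(0,0) -> caps B=0 W=0
Move 2: W@(3,3) -> caps B=0 W=0
Move 3: B@(1,3) -> caps B=0 W=0
Move 4: W@(2,1) -> caps B=0 W=0
Move 5: B@(0,2) -> caps B=0 W=0
Move 6: W@(3,0) -> caps B=0 W=0
Move 7: B@(3,2) -> caps B=0 W=0
Move 8: W@(2,2) -> caps B=0 W=0
Move 9: B@(2,3) -> caps B=1 W=0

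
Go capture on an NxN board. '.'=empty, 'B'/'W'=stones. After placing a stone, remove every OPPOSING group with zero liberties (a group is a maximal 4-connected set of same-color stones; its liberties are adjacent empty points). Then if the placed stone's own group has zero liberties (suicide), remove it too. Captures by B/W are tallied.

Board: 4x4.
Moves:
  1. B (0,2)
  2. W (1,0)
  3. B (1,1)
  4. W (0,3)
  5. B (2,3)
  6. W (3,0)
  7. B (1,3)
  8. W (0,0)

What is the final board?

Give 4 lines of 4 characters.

Move 1: B@(0,2) -> caps B=0 W=0
Move 2: W@(1,0) -> caps B=0 W=0
Move 3: B@(1,1) -> caps B=0 W=0
Move 4: W@(0,3) -> caps B=0 W=0
Move 5: B@(2,3) -> caps B=0 W=0
Move 6: W@(3,0) -> caps B=0 W=0
Move 7: B@(1,3) -> caps B=1 W=0
Move 8: W@(0,0) -> caps B=1 W=0

Answer: W.B.
WB.B
...B
W...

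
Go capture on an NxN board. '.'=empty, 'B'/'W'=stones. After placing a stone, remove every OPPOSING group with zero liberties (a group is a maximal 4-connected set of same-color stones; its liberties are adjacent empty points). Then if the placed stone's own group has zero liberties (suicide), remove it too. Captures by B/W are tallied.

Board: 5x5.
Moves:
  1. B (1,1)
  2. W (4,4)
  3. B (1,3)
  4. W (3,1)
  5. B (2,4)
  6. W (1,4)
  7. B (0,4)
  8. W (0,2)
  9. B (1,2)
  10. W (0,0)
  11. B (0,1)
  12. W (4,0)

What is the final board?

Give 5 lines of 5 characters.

Move 1: B@(1,1) -> caps B=0 W=0
Move 2: W@(4,4) -> caps B=0 W=0
Move 3: B@(1,3) -> caps B=0 W=0
Move 4: W@(3,1) -> caps B=0 W=0
Move 5: B@(2,4) -> caps B=0 W=0
Move 6: W@(1,4) -> caps B=0 W=0
Move 7: B@(0,4) -> caps B=1 W=0
Move 8: W@(0,2) -> caps B=1 W=0
Move 9: B@(1,2) -> caps B=1 W=0
Move 10: W@(0,0) -> caps B=1 W=0
Move 11: B@(0,1) -> caps B=1 W=0
Move 12: W@(4,0) -> caps B=1 W=0

Answer: WBW.B
.BBB.
....B
.W...
W...W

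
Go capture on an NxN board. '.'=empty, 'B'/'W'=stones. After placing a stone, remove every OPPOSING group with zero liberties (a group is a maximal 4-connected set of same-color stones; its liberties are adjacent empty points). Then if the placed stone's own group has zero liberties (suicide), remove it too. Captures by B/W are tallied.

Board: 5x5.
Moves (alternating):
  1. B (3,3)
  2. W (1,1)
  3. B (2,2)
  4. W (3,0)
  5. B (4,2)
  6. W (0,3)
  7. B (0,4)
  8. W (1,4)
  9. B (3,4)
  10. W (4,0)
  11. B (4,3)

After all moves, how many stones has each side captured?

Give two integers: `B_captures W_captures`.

Answer: 0 1

Derivation:
Move 1: B@(3,3) -> caps B=0 W=0
Move 2: W@(1,1) -> caps B=0 W=0
Move 3: B@(2,2) -> caps B=0 W=0
Move 4: W@(3,0) -> caps B=0 W=0
Move 5: B@(4,2) -> caps B=0 W=0
Move 6: W@(0,3) -> caps B=0 W=0
Move 7: B@(0,4) -> caps B=0 W=0
Move 8: W@(1,4) -> caps B=0 W=1
Move 9: B@(3,4) -> caps B=0 W=1
Move 10: W@(4,0) -> caps B=0 W=1
Move 11: B@(4,3) -> caps B=0 W=1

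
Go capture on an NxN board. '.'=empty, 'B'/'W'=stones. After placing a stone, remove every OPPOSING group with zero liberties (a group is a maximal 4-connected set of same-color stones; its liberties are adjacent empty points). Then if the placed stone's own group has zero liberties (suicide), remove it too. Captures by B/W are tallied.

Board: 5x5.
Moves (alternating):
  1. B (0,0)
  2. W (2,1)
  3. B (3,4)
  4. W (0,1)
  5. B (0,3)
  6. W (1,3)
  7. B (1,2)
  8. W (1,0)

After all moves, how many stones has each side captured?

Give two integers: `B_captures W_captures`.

Answer: 0 1

Derivation:
Move 1: B@(0,0) -> caps B=0 W=0
Move 2: W@(2,1) -> caps B=0 W=0
Move 3: B@(3,4) -> caps B=0 W=0
Move 4: W@(0,1) -> caps B=0 W=0
Move 5: B@(0,3) -> caps B=0 W=0
Move 6: W@(1,3) -> caps B=0 W=0
Move 7: B@(1,2) -> caps B=0 W=0
Move 8: W@(1,0) -> caps B=0 W=1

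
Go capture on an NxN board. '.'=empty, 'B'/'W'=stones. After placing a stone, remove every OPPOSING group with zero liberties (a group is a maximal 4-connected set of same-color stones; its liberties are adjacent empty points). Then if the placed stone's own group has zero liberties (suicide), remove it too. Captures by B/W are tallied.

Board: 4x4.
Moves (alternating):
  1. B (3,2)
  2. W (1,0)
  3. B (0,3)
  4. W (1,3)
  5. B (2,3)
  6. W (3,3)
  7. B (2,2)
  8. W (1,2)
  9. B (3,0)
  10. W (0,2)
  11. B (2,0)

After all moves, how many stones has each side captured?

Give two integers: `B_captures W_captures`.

Move 1: B@(3,2) -> caps B=0 W=0
Move 2: W@(1,0) -> caps B=0 W=0
Move 3: B@(0,3) -> caps B=0 W=0
Move 4: W@(1,3) -> caps B=0 W=0
Move 5: B@(2,3) -> caps B=0 W=0
Move 6: W@(3,3) -> caps B=0 W=0
Move 7: B@(2,2) -> caps B=0 W=0
Move 8: W@(1,2) -> caps B=0 W=0
Move 9: B@(3,0) -> caps B=0 W=0
Move 10: W@(0,2) -> caps B=0 W=1
Move 11: B@(2,0) -> caps B=0 W=1

Answer: 0 1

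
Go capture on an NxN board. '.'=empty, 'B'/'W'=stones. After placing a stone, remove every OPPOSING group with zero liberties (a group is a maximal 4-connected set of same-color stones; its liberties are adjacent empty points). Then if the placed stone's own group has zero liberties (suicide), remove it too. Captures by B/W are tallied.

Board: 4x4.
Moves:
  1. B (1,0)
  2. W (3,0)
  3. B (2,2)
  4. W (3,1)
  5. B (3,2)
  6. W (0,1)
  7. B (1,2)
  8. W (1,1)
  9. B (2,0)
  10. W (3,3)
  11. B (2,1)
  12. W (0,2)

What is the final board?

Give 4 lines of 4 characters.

Move 1: B@(1,0) -> caps B=0 W=0
Move 2: W@(3,0) -> caps B=0 W=0
Move 3: B@(2,2) -> caps B=0 W=0
Move 4: W@(3,1) -> caps B=0 W=0
Move 5: B@(3,2) -> caps B=0 W=0
Move 6: W@(0,1) -> caps B=0 W=0
Move 7: B@(1,2) -> caps B=0 W=0
Move 8: W@(1,1) -> caps B=0 W=0
Move 9: B@(2,0) -> caps B=0 W=0
Move 10: W@(3,3) -> caps B=0 W=0
Move 11: B@(2,1) -> caps B=2 W=0
Move 12: W@(0,2) -> caps B=2 W=0

Answer: .WW.
BWB.
BBB.
..BW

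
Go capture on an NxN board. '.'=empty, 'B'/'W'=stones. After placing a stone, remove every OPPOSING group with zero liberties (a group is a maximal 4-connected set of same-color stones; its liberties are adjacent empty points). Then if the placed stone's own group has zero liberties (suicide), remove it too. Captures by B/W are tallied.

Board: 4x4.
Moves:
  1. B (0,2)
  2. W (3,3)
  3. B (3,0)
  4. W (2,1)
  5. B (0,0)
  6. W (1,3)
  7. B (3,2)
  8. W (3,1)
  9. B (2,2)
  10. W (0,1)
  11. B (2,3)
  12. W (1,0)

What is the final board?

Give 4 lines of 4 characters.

Move 1: B@(0,2) -> caps B=0 W=0
Move 2: W@(3,3) -> caps B=0 W=0
Move 3: B@(3,0) -> caps B=0 W=0
Move 4: W@(2,1) -> caps B=0 W=0
Move 5: B@(0,0) -> caps B=0 W=0
Move 6: W@(1,3) -> caps B=0 W=0
Move 7: B@(3,2) -> caps B=0 W=0
Move 8: W@(3,1) -> caps B=0 W=0
Move 9: B@(2,2) -> caps B=0 W=0
Move 10: W@(0,1) -> caps B=0 W=0
Move 11: B@(2,3) -> caps B=1 W=0
Move 12: W@(1,0) -> caps B=1 W=1

Answer: .WB.
W..W
.WBB
BWB.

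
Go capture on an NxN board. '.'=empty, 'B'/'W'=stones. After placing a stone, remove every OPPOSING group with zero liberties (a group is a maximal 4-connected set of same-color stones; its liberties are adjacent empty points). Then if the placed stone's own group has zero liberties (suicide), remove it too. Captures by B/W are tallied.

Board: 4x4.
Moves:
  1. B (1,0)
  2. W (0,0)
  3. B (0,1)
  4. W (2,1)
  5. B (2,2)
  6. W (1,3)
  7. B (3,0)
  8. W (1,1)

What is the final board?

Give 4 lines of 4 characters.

Move 1: B@(1,0) -> caps B=0 W=0
Move 2: W@(0,0) -> caps B=0 W=0
Move 3: B@(0,1) -> caps B=1 W=0
Move 4: W@(2,1) -> caps B=1 W=0
Move 5: B@(2,2) -> caps B=1 W=0
Move 6: W@(1,3) -> caps B=1 W=0
Move 7: B@(3,0) -> caps B=1 W=0
Move 8: W@(1,1) -> caps B=1 W=0

Answer: .B..
BW.W
.WB.
B...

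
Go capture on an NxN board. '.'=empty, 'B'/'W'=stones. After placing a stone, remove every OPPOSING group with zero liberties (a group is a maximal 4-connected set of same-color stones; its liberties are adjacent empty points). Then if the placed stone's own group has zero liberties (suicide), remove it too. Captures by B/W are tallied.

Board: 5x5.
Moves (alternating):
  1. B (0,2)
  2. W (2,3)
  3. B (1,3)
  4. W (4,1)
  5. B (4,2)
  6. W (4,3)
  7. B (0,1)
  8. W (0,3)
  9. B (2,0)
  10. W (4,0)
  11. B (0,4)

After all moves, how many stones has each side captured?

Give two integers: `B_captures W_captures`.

Answer: 1 0

Derivation:
Move 1: B@(0,2) -> caps B=0 W=0
Move 2: W@(2,3) -> caps B=0 W=0
Move 3: B@(1,3) -> caps B=0 W=0
Move 4: W@(4,1) -> caps B=0 W=0
Move 5: B@(4,2) -> caps B=0 W=0
Move 6: W@(4,3) -> caps B=0 W=0
Move 7: B@(0,1) -> caps B=0 W=0
Move 8: W@(0,3) -> caps B=0 W=0
Move 9: B@(2,0) -> caps B=0 W=0
Move 10: W@(4,0) -> caps B=0 W=0
Move 11: B@(0,4) -> caps B=1 W=0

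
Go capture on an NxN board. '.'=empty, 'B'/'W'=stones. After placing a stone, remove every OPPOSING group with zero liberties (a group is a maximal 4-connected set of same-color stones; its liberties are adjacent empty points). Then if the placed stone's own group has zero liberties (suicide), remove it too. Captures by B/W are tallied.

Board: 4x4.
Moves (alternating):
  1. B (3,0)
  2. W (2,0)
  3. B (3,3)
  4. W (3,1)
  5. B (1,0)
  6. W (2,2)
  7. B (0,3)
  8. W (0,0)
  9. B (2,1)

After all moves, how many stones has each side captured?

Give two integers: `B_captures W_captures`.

Move 1: B@(3,0) -> caps B=0 W=0
Move 2: W@(2,0) -> caps B=0 W=0
Move 3: B@(3,3) -> caps B=0 W=0
Move 4: W@(3,1) -> caps B=0 W=1
Move 5: B@(1,0) -> caps B=0 W=1
Move 6: W@(2,2) -> caps B=0 W=1
Move 7: B@(0,3) -> caps B=0 W=1
Move 8: W@(0,0) -> caps B=0 W=1
Move 9: B@(2,1) -> caps B=0 W=1

Answer: 0 1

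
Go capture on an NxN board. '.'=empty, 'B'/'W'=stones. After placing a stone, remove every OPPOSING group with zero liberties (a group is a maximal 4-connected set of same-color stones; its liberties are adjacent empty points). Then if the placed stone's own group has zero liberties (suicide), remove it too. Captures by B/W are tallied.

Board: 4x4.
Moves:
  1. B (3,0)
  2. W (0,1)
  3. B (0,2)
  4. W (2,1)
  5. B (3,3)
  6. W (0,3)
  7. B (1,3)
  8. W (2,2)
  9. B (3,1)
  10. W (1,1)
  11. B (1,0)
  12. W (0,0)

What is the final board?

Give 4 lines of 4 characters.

Move 1: B@(3,0) -> caps B=0 W=0
Move 2: W@(0,1) -> caps B=0 W=0
Move 3: B@(0,2) -> caps B=0 W=0
Move 4: W@(2,1) -> caps B=0 W=0
Move 5: B@(3,3) -> caps B=0 W=0
Move 6: W@(0,3) -> caps B=0 W=0
Move 7: B@(1,3) -> caps B=1 W=0
Move 8: W@(2,2) -> caps B=1 W=0
Move 9: B@(3,1) -> caps B=1 W=0
Move 10: W@(1,1) -> caps B=1 W=0
Move 11: B@(1,0) -> caps B=1 W=0
Move 12: W@(0,0) -> caps B=1 W=0

Answer: WWB.
BW.B
.WW.
BB.B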